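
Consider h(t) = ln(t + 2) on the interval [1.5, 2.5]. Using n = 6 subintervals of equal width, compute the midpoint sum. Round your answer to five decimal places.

1.38375

Δt = (2.5 − 1.5)/6 = 1/6.
Midpoints: 19/12, 1.75, 23/12, 25/12, 2.25, 29/12.
h(19/12) ≈ 1.27629, h(1.75) ≈ 1.32176, h(23/12) ≈ 1.36524, h(25/12) ≈ 1.40691, h(2.25) ≈ 1.44692, h(29/12) ≈ 1.48539.
Sum = Δt · [h(19/12) + h(1.75) + h(23/12) + ...].
Sum ≈ 1.38375.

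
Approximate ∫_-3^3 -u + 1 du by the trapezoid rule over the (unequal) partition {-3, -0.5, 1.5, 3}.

Subinterval widths: 2.5, 2, 1.5.
f(-3) = 4, f(-0.5) = 1.5, f(1.5) = -0.5, f(3) = -2.
On each subinterval the trapezoid contributes (Δu_i/2)·[f(u_{i-1}) + f(u_i)].
Sum = 6.

6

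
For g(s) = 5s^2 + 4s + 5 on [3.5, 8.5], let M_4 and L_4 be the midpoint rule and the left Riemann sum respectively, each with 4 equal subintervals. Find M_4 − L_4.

M_4 = 1093.828125.
L_4 = 903.59375.
M_4 − L_4 = 190.234375.

190.234375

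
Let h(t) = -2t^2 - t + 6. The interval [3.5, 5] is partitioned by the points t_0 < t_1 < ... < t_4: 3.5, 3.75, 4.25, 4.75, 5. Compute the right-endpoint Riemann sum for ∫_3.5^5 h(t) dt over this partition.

Subinterval widths: 0.25, 0.5, 0.5, 0.25.
Right endpoints: 3.75, 4.25, 4.75, 5.
h(3.75) = -25.875, h(4.25) = -34.375, h(4.75) = -43.875, h(5) = -49.
Sum = Σ Δt_i · h(t_i).
Sum = -57.84375.

-57.84375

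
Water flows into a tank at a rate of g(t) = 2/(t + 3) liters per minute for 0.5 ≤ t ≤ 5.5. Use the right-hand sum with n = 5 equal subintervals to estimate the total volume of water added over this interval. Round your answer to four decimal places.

Δt = (5.5 − 0.5)/5 = 1.
Right endpoints: 1.5, 2.5, 3.5, 4.5, 5.5.
g(1.5) = 4/9, g(2.5) = 4/11, g(3.5) = 4/13, g(4.5) = 4/15, g(5.5) = 4/17.
Sum = Δt · [g(1.5) + g(2.5) + g(3.5) + g(4.5) + g(5.5)].
Sum ≈ 1.6177.

1.6177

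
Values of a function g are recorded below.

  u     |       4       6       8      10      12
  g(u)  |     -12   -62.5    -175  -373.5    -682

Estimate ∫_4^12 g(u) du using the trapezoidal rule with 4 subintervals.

-1916

Δu = 2.
T_4 = (2/2)·[(-12) + 2·(-62.5) + 2·(-175) + 2·(-373.5) + (-682)] = -1916.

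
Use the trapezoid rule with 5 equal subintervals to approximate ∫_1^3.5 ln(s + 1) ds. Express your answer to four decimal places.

Δs = (3.5 − 1)/5 = 0.5.
f(1) ≈ 0.6931, f(1.5) ≈ 0.9163, f(2) ≈ 1.0986, f(2.5) ≈ 1.2528, f(3) ≈ 1.3863, f(3.5) ≈ 1.5041.
T_5 = (Δs/2)·[f(s_0) + 2f(s_1) + ... + 2f(s_{4}) + f(s_5)].
Sum ≈ 2.8763.

2.8763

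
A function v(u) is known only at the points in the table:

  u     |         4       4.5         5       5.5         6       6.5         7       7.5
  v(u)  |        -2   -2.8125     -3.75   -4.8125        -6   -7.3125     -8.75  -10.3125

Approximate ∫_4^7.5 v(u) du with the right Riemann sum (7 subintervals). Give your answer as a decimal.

Δu = 0.5.
Sum = 0.5·[(-2.8125) + (-3.75) + (-4.8125) + (-6) + (-7.3125) + (-8.75) + (-10.3125)] = -21.875.

-21.875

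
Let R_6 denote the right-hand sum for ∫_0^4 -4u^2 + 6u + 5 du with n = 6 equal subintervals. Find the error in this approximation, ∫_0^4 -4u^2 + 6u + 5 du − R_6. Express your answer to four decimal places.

Exact integral: ∫_0^4 f(u) du ≈ -17.333333.
R_6 ≈ -31.851852.
Error ≈ -17.333333 − (-31.851852) ≈ 14.5185.

14.5185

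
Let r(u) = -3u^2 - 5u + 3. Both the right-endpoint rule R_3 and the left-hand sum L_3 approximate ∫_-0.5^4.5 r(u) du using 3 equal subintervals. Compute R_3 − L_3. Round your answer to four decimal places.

R_3 ≈ -204.027778.
L_3 ≈ -62.361111.
R_3 − L_3 ≈ -141.6667.

-141.6667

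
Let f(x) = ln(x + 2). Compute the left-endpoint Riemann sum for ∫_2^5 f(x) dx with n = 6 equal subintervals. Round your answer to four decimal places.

Δx = (5 − 2)/6 = 0.5.
Left endpoints: 2, 2.5, 3, 3.5, 4, 4.5.
f(2) ≈ 1.3863, f(2.5) ≈ 1.5041, f(3) ≈ 1.6094, f(3.5) ≈ 1.7047, f(4) ≈ 1.7918, f(4.5) ≈ 1.8718.
Sum = Δx · [f(2) + f(2.5) + f(3) + ...].
Sum ≈ 4.9341.

4.9341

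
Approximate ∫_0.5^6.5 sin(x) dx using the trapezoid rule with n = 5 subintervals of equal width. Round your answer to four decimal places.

Δx = (6.5 − 0.5)/5 = 1.2.
f(0.5) ≈ 0.4794, f(1.7) ≈ 0.9917, f(2.9) ≈ 0.2392, f(4.1) ≈ -0.8183, f(5.3) ≈ -0.8323, f(6.5) ≈ 0.2151.
T_5 = (Δx/2)·[f(x_0) + 2f(x_1) + ... + 2f(x_{4}) + f(x_5)].
Sum ≈ -0.0868.

-0.0868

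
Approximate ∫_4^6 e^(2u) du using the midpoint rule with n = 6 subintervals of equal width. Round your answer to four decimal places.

Δu = (6 − 4)/6 = 1/3.
Midpoints: 25/6, 4.5, 29/6, 31/6, 5.5, 35/6.
f(25/6) ≈ 4160.2620, f(4.5) ≈ 8103.0839, f(29/6) ≈ 15782.6524, f(31/6) ≈ 30740.4093, f(5.5) ≈ 59874.1417, f(35/6) ≈ 116618.9040.
Sum = Δu · [f(25/6) + f(4.5) + f(29/6) + ...].
Sum ≈ 78426.4845.

78426.4845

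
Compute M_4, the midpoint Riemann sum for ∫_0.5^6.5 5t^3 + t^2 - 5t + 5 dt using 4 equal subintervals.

2187.5625

Δt = (6.5 − 0.5)/4 = 1.5.
Midpoints: 1.25, 2.75, 4.25, 5.75.
f(1.25) = 10.078125, f(2.75) = 102.796875, f(4.25) = 385.640625, f(5.75) = 959.859375.
Sum = Δt · [f(1.25) + f(2.75) + f(4.25) + f(5.75)].
Sum = 2187.5625.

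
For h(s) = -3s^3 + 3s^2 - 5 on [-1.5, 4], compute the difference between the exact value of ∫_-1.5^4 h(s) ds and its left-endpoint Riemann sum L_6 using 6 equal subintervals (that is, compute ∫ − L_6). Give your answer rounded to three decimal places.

-67.380

Exact integral: ∫_-1.5^4 h(s) ds = -148.328125.
L_6 ≈ -80.94835.
Error ≈ -148.328125 − (-80.94835) ≈ -67.380.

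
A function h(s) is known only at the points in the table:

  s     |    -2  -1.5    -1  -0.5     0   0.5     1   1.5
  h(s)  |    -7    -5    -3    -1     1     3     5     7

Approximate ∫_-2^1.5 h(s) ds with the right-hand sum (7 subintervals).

3.5

Δs = 0.5.
Sum = 0.5·[(-5) + (-3) + (-1) + 1 + 3 + 5 + 7] = 3.5.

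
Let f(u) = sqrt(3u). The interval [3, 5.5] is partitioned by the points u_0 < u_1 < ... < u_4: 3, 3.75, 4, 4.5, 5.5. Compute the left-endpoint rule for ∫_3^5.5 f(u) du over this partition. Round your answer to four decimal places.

8.4948

Subinterval widths: 0.75, 0.25, 0.5, 1.
Left endpoints: 3, 3.75, 4, 4.5.
f(3) ≈ 3.0000, f(3.75) ≈ 3.3541, f(4) ≈ 3.4641, f(4.5) ≈ 3.6742.
Sum = Σ Δu_i · f(u_i).
Sum ≈ 8.4948.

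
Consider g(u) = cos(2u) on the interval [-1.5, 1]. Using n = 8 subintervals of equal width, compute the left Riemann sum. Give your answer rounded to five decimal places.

0.41834

Δu = (1 − (-1.5))/8 = 0.3125.
Left endpoints: -1.5, -1.1875, -0.875, -0.5625, -0.25, 0.0625, 0.375, 0.6875.
g(-1.5) ≈ -0.98999, g(-1.1875) ≈ -0.72028, g(-0.875) ≈ -0.17825, g(-0.5625) ≈ 0.43118, g(-0.25) ≈ 0.87758, g(0.0625) ≈ 0.99220, g(0.375) ≈ 0.73169, g(0.6875) ≈ 0.19455.
Sum = Δu · [g(-1.5) + g(-1.1875) + g(-0.875) + ...].
Sum ≈ 0.41834.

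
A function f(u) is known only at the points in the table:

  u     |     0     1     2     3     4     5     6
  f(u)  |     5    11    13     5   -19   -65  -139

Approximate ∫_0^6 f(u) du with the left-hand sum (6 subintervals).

Δu = 1.
Sum = 1·[5 + 11 + 13 + 5 + (-19) + (-65)] = -50.

-50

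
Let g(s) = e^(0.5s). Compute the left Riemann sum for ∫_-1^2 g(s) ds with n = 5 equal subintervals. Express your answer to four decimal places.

3.6216

Δs = (2 − (-1))/5 = 0.6.
Left endpoints: -1, -0.4, 0.2, 0.8, 1.4.
g(-1) ≈ 0.6065, g(-0.4) ≈ 0.8187, g(0.2) ≈ 1.1052, g(0.8) ≈ 1.4918, g(1.4) ≈ 2.0138.
Sum = Δs · [g(-1) + g(-0.4) + g(0.2) + g(0.8) + g(1.4)].
Sum ≈ 3.6216.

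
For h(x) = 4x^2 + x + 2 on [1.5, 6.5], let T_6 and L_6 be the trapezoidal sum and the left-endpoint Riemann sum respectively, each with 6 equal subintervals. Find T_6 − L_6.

68.75

T_6 ≈ 393.981481.
L_6 ≈ 325.231481.
T_6 − L_6 = 68.75.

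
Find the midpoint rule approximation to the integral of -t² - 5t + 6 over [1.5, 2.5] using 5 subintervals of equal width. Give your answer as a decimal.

-8.08

Δt = (2.5 − 1.5)/5 = 0.2.
Midpoints: 1.6, 1.8, 2, 2.2, 2.4.
f(1.6) = -4.56, f(1.8) = -6.24, f(2) = -8, f(2.2) = -9.84, f(2.4) = -11.76.
Sum = Δt · [f(1.6) + f(1.8) + f(2) + f(2.2) + f(2.4)].
Sum = -8.08.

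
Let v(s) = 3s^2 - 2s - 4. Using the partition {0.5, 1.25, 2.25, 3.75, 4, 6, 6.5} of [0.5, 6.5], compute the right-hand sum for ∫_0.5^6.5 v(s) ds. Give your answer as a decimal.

Subinterval widths: 0.75, 1, 1.5, 0.25, 2, 0.5.
Right endpoints: 1.25, 2.25, 3.75, 4, 6, 6.5.
v(1.25) = -1.8125, v(2.25) = 6.6875, v(3.75) = 30.6875, v(4) = 36, v(6) = 92, v(6.5) = 109.75.
Sum = Σ Δs_i · v(s_i).
Sum = 299.234375.

299.234375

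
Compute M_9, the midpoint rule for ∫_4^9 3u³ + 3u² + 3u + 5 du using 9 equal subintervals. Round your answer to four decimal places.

Δu = (9 − 4)/9 = 5/9.
Midpoints: 77/18, 29/6, 97/18, 107/18, 6.5, 127/18, 137/18, 49/6, 157/18.
f(77/18) = 597923/1944, f(29/6) = 30839/72, f(97/18) = 1123183/1944, f(107/18) = 1475513/1944, f(6.5) = 975.125, f(127/18) = 2389573/1944, f(137/18) = 2963303/1944, f(49/6) = 134179/72, f(157/18) = 4374163/1944.
Sum = Δu · [f(77/18) + f(29/6) + f(97/18) + ...].
Sum ≈ 5508.3410.

5508.3410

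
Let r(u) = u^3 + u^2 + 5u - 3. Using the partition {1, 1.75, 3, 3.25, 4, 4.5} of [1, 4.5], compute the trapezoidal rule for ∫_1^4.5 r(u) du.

174.0859375

Subinterval widths: 0.75, 1.25, 0.25, 0.75, 0.5.
r(1) = 4, r(1.75) = 14.171875, r(3) = 48, r(3.25) = 58.140625, r(4) = 97, r(4.5) = 130.875.
On each subinterval the trapezoid contributes (Δu_i/2)·[r(u_{i-1}) + r(u_i)].
Sum = 174.0859375.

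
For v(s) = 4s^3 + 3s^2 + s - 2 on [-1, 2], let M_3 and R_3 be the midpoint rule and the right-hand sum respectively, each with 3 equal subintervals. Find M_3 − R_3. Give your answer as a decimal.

M_3 = 17.25.
R_3 = 48.
M_3 − R_3 = -30.75.

-30.75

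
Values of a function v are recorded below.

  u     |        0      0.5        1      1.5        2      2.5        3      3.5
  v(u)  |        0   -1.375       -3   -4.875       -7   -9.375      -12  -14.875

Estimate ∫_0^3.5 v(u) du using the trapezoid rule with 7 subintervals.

-22.53125

Δu = 0.5.
T_7 = (0.5/2)·[0 + 2·(-1.375) + 2·(-3) + 2·(-4.875) + 2·(-7) + 2·(-9.375) + 2·(-12) + (-14.875)] = -22.53125.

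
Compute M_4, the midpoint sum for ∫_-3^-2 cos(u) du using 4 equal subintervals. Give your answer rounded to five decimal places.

Δu = (-2 − (-3))/4 = 0.25.
Midpoints: -2.875, -2.625, -2.375, -2.125.
f(-2.875) ≈ -0.96467, f(-2.625) ≈ -0.86951, f(-2.375) ≈ -0.72028, f(-2.125) ≈ -0.52627.
Sum = Δu · [f(-2.875) + f(-2.625) + f(-2.375) + f(-2.125)].
Sum ≈ -0.77018.

-0.77018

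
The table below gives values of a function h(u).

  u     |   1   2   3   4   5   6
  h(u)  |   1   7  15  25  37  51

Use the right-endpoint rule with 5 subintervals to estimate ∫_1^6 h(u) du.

135

Δu = 1.
Sum = 1·[7 + 15 + 25 + 37 + 51] = 135.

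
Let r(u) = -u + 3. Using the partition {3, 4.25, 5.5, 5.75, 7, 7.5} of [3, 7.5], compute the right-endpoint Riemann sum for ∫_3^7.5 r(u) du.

-12.625

Subinterval widths: 1.25, 1.25, 0.25, 1.25, 0.5.
Right endpoints: 4.25, 5.5, 5.75, 7, 7.5.
r(4.25) = -1.25, r(5.5) = -2.5, r(5.75) = -2.75, r(7) = -4, r(7.5) = -4.5.
Sum = Σ Δu_i · r(u_i).
Sum = -12.625.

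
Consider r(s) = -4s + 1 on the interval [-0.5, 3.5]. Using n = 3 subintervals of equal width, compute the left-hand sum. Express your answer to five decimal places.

-9.33333

Δs = (3.5 − (-0.5))/3 = 4/3.
Left endpoints: -0.5, 5/6, 13/6.
r(-0.5) = 3, r(5/6) = -7/3, r(13/6) = -23/3.
Sum = Δs · [r(-0.5) + r(5/6) + r(13/6)].
Sum ≈ -9.33333.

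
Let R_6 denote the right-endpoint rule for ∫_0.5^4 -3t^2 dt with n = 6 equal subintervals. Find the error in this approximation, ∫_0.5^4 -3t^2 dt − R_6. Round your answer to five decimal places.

Exact integral: ∫_0.5^4 f(t) dt = -63.875.
R_6 ≈ -78.2517361.
Error ≈ -63.875 − (-78.2517361) ≈ 14.37674.

14.37674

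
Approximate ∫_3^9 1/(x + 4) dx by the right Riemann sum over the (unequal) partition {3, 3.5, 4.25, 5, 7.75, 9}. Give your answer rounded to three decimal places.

Subinterval widths: 0.5, 0.75, 0.75, 2.75, 1.25.
Right endpoints: 3.5, 4.25, 5, 7.75, 9.
f(3.5) = 2/15, f(4.25) = 4/33, f(5) = 1/9, f(7.75) = 4/47, f(9) = 1/13.
Sum = Σ Δx_i · f(x_i).
Sum ≈ 0.571.

0.571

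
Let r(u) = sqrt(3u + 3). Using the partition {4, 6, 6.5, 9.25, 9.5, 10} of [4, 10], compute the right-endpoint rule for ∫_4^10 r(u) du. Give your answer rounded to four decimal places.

Subinterval widths: 2, 0.5, 2.75, 0.25, 0.5.
Right endpoints: 6, 6.5, 9.25, 9.5, 10.
r(6) ≈ 4.5826, r(6.5) ≈ 4.7434, r(9.25) ≈ 5.5453, r(9.5) ≈ 5.6125, r(10) ≈ 5.7446.
Sum = Σ Δu_i · r(u_i).
Sum ≈ 31.0618.

31.0618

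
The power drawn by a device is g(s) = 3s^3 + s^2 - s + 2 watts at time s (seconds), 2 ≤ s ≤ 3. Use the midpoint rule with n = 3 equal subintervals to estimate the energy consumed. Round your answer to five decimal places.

54.36574

Δs = (3 − 2)/3 = 1/3.
Midpoints: 13/6, 2.5, 17/6.
g(13/6) = 841/24, g(2.5) = 52.625, g(17/6) = 5431/72.
Sum = Δs · [g(13/6) + g(2.5) + g(17/6)].
Sum ≈ 54.36574.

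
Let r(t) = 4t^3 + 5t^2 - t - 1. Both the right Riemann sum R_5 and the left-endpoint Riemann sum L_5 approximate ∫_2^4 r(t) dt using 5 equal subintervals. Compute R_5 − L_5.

112.8

R_5 = 383.92.
L_5 = 271.12.
R_5 − L_5 = 112.8.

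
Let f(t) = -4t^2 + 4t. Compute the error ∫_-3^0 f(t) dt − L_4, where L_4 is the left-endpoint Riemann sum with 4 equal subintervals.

19.125

Exact integral: ∫_-3^0 f(t) dt = -54.
L_4 = -73.125.
Error = -54 − (-73.125) = 19.125.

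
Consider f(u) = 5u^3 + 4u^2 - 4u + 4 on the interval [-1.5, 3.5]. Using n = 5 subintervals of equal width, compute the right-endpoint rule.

384.375

Δu = (3.5 − (-1.5))/5 = 1.
Right endpoints: -0.5, 0.5, 1.5, 2.5, 3.5.
f(-0.5) = 6.375, f(0.5) = 3.625, f(1.5) = 23.875, f(2.5) = 97.125, f(3.5) = 253.375.
Sum = Δu · [f(-0.5) + f(0.5) + f(1.5) + f(2.5) + f(3.5)].
Sum = 384.375.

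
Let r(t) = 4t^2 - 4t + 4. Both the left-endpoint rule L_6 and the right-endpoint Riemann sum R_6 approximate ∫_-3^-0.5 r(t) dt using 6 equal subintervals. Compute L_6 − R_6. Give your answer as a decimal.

L_6 ≈ 72.9976852.
R_6 ≈ 54.2476852.
L_6 − R_6 = 18.75.

18.75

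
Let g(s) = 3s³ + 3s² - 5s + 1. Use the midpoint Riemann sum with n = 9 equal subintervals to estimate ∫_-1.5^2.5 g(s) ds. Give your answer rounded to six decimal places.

Δs = (2.5 − (-1.5))/9 = 4/9.
Midpoints: -23/18, -5/6, -7/18, 1/18, 0.5, 17/18, 25/18, 11/6, 41/18.
g(-23/18) = 11719/1944, g(-5/6) = 397/72, g(-7/18) = 6263/1944, g(1/18) = 1423/1944, g(0.5) = -0.375, g(17/18) = 2879/1944, g(25/18) = 15319/1944, g(11/6) = 1469/72, g(41/18) = 78983/1944.
Sum = Δs · [g(-23/18) + g(-5/6) + g(-7/18) + ...].
Sum ≈ 38.006173.

38.006173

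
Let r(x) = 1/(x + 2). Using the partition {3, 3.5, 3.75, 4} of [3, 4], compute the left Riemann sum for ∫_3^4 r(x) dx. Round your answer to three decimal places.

0.189

Subinterval widths: 0.5, 0.25, 0.25.
Left endpoints: 3, 3.5, 3.75.
r(3) = 0.2, r(3.5) = 2/11, r(3.75) = 4/23.
Sum = Σ Δx_i · r(x_i).
Sum ≈ 0.189.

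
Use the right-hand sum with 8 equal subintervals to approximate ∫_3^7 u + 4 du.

Δu = (7 − 3)/8 = 0.5.
Right endpoints: 3.5, 4, 4.5, 5, 5.5, 6, 6.5, 7.
f(3.5) = 7.5, f(4) = 8, f(4.5) = 8.5, f(5) = 9, f(5.5) = 9.5, f(6) = 10, f(6.5) = 10.5, f(7) = 11.
Sum = Δu · [f(3.5) + f(4) + f(4.5) + ...].
Sum = 37.

37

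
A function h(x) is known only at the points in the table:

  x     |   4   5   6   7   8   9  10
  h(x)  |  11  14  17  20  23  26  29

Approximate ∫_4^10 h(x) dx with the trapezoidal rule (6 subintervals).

120

Δx = 1.
T_6 = (1/2)·[11 + 2·14 + 2·17 + 2·20 + 2·23 + 2·26 + 29] = 120.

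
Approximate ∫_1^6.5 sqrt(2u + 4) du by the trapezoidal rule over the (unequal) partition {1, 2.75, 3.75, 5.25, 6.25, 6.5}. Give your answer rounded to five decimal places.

Subinterval widths: 1.75, 1, 1.5, 1, 0.25.
f(1) ≈ 2.44949, f(2.75) ≈ 3.08221, f(3.75) ≈ 3.39116, f(5.25) ≈ 3.80789, f(6.25) ≈ 4.06202, f(6.5) ≈ 4.12311.
On each subinterval the trapezoid contributes (Δu_i/2)·[f(u_{i-1}) + f(u_i)].
Sum ≈ 18.43430.

18.43430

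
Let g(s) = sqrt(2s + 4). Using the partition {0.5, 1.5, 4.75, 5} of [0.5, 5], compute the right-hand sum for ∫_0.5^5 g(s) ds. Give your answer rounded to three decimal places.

Subinterval widths: 1, 3.25, 0.25.
Right endpoints: 1.5, 4.75, 5.
g(1.5) ≈ 2.646, g(4.75) ≈ 3.674, g(5) ≈ 3.742.
Sum = Σ Δs_i · g(s_i).
Sum ≈ 15.522.

15.522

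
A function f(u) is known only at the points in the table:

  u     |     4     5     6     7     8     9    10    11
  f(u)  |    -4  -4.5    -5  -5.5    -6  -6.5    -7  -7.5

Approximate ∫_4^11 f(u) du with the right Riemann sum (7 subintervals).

-42

Δu = 1.
Sum = 1·[(-4.5) + (-5) + (-5.5) + (-6) + (-6.5) + (-7) + (-7.5)] = -42.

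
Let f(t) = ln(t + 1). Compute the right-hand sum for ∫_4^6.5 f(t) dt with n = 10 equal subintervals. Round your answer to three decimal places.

Δt = (6.5 − 4)/10 = 0.25.
Right endpoints: 4.25, 4.5, 4.75, 5, 5.25, 5.5, 5.75, 6, 6.25, 6.5.
f(4.25) ≈ 1.658, f(4.5) ≈ 1.705, f(4.75) ≈ 1.749, f(5) ≈ 1.792, f(5.25) ≈ 1.833, f(5.5) ≈ 1.872, f(5.75) ≈ 1.910, f(6) ≈ 1.946, f(6.25) ≈ 1.981, f(6.5) ≈ 2.015.
Sum = Δt · [f(4.25) + f(4.5) + f(4.75) + ...].
Sum ≈ 4.615.

4.615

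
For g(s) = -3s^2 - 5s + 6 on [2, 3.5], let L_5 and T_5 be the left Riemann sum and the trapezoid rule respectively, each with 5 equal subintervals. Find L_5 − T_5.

L_5 = -41.73.
T_5 = -46.5675.
L_5 − T_5 = 4.8375.

4.8375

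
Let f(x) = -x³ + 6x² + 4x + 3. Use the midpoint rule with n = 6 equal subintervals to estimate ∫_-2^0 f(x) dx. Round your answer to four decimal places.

Δx = (0 − (-2))/6 = 1/3.
Midpoints: -11/6, -1.5, -7/6, -5/6, -0.5, -1/6.
f(-11/6) = 4751/216, f(-1.5) = 13.875, f(-7/6) = 1747/216, f(-5/6) = 953/216, f(-0.5) = 2.625, f(-1/6) = 541/216.
Sum = Δx · [f(-11/6) + f(-1.5) + f(-7/6) + ...].
Sum ≈ 17.8333.

17.8333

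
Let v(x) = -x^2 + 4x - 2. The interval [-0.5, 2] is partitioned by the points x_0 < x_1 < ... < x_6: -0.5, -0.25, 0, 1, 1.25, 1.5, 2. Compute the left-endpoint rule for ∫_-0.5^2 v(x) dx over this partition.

-2.34375

Subinterval widths: 0.25, 0.25, 1, 0.25, 0.25, 0.5.
Left endpoints: -0.5, -0.25, 0, 1, 1.25, 1.5.
v(-0.5) = -4.25, v(-0.25) = -3.0625, v(0) = -2, v(1) = 1, v(1.25) = 1.4375, v(1.5) = 1.75.
Sum = Σ Δx_i · v(x_i).
Sum = -2.34375.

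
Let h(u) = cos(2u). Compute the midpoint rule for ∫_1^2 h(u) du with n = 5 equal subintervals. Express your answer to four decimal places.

-0.8386

Δu = (2 − 1)/5 = 0.2.
Midpoints: 1.1, 1.3, 1.5, 1.7, 1.9.
h(1.1) ≈ -0.5885, h(1.3) ≈ -0.8569, h(1.5) ≈ -0.9900, h(1.7) ≈ -0.9668, h(1.9) ≈ -0.7910.
Sum = Δu · [h(1.1) + h(1.3) + h(1.5) + h(1.7) + h(1.9)].
Sum ≈ -0.8386.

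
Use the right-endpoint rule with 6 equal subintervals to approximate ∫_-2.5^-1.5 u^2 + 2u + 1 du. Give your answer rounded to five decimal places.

Δu = (-1.5 − (-2.5))/6 = 1/6.
Right endpoints: -7/3, -13/6, -2, -11/6, -5/3, -1.5.
f(-7/3) = 16/9, f(-13/6) = 49/36, f(-2) = 1, f(-11/6) = 25/36, f(-5/3) = 4/9, f(-1.5) = 0.25.
Sum = Δu · [f(-7/3) + f(-13/6) + f(-2) + ...].
Sum ≈ 0.92130.

0.92130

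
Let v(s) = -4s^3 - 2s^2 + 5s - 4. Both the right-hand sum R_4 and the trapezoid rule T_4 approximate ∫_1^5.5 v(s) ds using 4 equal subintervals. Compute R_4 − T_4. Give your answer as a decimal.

R_4 = -1400.44921875.
T_4 = -1008.10546875.
R_4 − T_4 = -392.34375.

-392.34375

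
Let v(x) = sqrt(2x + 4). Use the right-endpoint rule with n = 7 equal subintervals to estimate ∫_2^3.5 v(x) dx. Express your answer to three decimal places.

Δx = (3.5 − 2)/7 = 3/14.
Right endpoints: 31/14, 17/7, 37/14, 20/7, 43/14, 23/7, 3.5.
v(31/14) ≈ 2.903, v(17/7) ≈ 2.976, v(37/14) ≈ 3.047, v(20/7) ≈ 3.117, v(43/14) ≈ 3.185, v(23/7) ≈ 3.251, v(3.5) ≈ 3.317.
Sum = Δx · [v(31/14) + v(17/7) + v(37/14) + ...].
Sum ≈ 4.671.

4.671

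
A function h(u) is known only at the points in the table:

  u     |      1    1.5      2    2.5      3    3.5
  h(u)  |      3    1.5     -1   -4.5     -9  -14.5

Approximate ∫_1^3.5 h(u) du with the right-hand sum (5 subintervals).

Δu = 0.5.
Sum = 0.5·[1.5 + (-1) + (-4.5) + (-9) + (-14.5)] = -13.75.

-13.75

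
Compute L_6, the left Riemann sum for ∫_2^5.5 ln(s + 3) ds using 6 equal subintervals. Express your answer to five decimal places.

Δs = (5.5 − 2)/6 = 7/12.
Left endpoints: 2, 31/12, 19/6, 3.75, 13/3, 59/12.
f(2) ≈ 1.60944, f(31/12) ≈ 1.71979, f(19/6) ≈ 1.81916, f(3.75) ≈ 1.90954, f(13/3) ≈ 1.99243, f(59/12) ≈ 2.06897.
Sum = Δs · [f(2) + f(31/12) + f(19/6) + ...].
Sum ≈ 6.48627.

6.48627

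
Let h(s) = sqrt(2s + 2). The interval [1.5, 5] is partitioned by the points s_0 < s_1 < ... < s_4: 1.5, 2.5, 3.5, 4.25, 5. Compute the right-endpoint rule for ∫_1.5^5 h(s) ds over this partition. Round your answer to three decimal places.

Subinterval widths: 1, 1, 0.75, 0.75.
Right endpoints: 2.5, 3.5, 4.25, 5.
h(2.5) ≈ 2.646, h(3.5) ≈ 3.000, h(4.25) ≈ 3.240, h(5) ≈ 3.464.
Sum = Σ Δs_i · h(s_i).
Sum ≈ 10.674.

10.674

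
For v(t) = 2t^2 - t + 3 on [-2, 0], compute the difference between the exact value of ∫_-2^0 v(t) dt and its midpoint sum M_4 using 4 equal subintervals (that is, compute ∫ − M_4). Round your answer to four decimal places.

0.0833

Exact integral: ∫_-2^0 v(t) dt ≈ 13.333333.
M_4 = 13.25.
Error ≈ 13.333333 − 13.25 ≈ 0.0833.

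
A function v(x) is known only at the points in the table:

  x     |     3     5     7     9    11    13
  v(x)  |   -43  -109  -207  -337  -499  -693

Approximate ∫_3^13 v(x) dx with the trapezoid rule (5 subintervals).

-3040

Δx = 2.
T_5 = (2/2)·[(-43) + 2·(-109) + 2·(-207) + 2·(-337) + 2·(-499) + (-693)] = -3040.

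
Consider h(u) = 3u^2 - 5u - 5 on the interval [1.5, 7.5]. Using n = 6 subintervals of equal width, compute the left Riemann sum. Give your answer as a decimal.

Δu = (7.5 − 1.5)/6 = 1.
Left endpoints: 1.5, 2.5, 3.5, 4.5, 5.5, 6.5.
h(1.5) = -5.75, h(2.5) = 1.25, h(3.5) = 14.25, h(4.5) = 33.25, h(5.5) = 58.25, h(6.5) = 89.25.
Sum = Δu · [h(1.5) + h(2.5) + h(3.5) + ...].
Sum = 190.5.

190.5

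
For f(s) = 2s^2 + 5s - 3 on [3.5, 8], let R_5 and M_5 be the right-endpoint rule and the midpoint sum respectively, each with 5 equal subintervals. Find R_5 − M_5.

R_5 = 486.54.
M_5 = 428.0175.
R_5 − M_5 = 58.5225.

58.5225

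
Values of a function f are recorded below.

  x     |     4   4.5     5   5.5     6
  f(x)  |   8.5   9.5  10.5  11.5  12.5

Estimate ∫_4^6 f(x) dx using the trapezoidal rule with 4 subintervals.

21

Δx = 0.5.
T_4 = (0.5/2)·[8.5 + 2·9.5 + 2·10.5 + 2·11.5 + 12.5] = 21.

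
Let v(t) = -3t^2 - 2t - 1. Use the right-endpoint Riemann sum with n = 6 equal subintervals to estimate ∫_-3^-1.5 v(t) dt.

-16.265625

Δt = (-1.5 − (-3))/6 = 0.25.
Right endpoints: -2.75, -2.5, -2.25, -2, -1.75, -1.5.
v(-2.75) = -18.1875, v(-2.5) = -14.75, v(-2.25) = -11.6875, v(-2) = -9, v(-1.75) = -6.6875, v(-1.5) = -4.75.
Sum = Δt · [v(-2.75) + v(-2.5) + v(-2.25) + ...].
Sum = -16.265625.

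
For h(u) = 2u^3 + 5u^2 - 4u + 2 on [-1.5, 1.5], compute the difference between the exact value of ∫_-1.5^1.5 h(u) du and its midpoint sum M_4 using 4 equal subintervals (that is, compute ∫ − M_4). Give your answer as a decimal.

Exact integral: ∫_-1.5^1.5 h(u) du = 17.25.
M_4 = 16.546875.
Error = 17.25 − 16.546875 = 0.703125.

0.703125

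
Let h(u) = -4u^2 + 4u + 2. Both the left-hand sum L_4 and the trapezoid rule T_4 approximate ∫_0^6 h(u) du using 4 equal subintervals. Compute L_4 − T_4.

90

L_4 = -123.
T_4 = -213.
L_4 − T_4 = 90.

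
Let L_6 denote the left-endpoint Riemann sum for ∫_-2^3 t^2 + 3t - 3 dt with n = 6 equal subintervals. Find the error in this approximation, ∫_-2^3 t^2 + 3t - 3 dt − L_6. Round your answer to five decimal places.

Exact integral: ∫_-2^3 f(t) dt ≈ 4.1666667.
L_6 ≈ -3.5879630.
Error ≈ 4.1666667 − (-3.5879630) ≈ 7.75463.

7.75463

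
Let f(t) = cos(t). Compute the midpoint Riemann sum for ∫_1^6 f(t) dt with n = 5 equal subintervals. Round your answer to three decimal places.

Δt = (6 − 1)/5 = 1.
Midpoints: 1.5, 2.5, 3.5, 4.5, 5.5.
f(1.5) ≈ 0.071, f(2.5) ≈ -0.801, f(3.5) ≈ -0.936, f(4.5) ≈ -0.211, f(5.5) ≈ 0.709.
Sum = Δt · [f(1.5) + f(2.5) + f(3.5) + f(4.5) + f(5.5)].
Sum ≈ -1.169.

-1.169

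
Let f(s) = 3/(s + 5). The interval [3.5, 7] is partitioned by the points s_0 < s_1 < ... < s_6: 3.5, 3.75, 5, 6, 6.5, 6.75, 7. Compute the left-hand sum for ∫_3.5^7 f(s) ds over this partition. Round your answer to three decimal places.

1.082

Subinterval widths: 0.25, 1.25, 1, 0.5, 0.25, 0.25.
Left endpoints: 3.5, 3.75, 5, 6, 6.5, 6.75.
f(3.5) = 6/17, f(3.75) = 12/35, f(5) = 0.3, f(6) = 3/11, f(6.5) = 6/23, f(6.75) = 12/47.
Sum = Σ Δs_i · f(s_i).
Sum ≈ 1.082.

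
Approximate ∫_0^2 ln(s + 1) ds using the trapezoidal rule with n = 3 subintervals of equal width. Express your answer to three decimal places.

Δs = (2 − 0)/3 = 2/3.
f(0) ≈ 0.000, f(2/3) ≈ 0.511, f(4/3) ≈ 0.847, f(2) ≈ 1.099.
T_3 = (Δs/2)·[f(s_0) + 2f(s_1) + 2f(s_2) + f(s_3)].
Sum ≈ 1.272.

1.272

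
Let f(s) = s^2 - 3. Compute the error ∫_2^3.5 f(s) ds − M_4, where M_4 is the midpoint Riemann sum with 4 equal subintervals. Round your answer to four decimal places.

0.0176

Exact integral: ∫_2^3.5 f(s) ds = 7.125.
M_4 ≈ 7.107422.
Error ≈ 7.125 − 7.107422 ≈ 0.0176.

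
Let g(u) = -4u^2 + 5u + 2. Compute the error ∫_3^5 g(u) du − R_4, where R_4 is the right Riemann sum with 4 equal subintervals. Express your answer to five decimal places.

13.83333

Exact integral: ∫_3^5 g(u) du ≈ -86.6666667.
R_4 = -100.5.
Error ≈ -86.6666667 − (-100.5) ≈ 13.83333.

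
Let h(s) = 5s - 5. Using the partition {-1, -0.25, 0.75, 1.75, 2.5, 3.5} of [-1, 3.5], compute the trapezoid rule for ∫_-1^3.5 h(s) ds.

Subinterval widths: 0.75, 1, 1, 0.75, 1.
h(-1) = -10, h(-0.25) = -6.25, h(0.75) = -1.25, h(1.75) = 3.75, h(2.5) = 7.5, h(3.5) = 12.5.
On each subinterval the trapezoid contributes (Δs_i/2)·[h(s_{i-1}) + h(s_i)].
Sum = 5.625.

5.625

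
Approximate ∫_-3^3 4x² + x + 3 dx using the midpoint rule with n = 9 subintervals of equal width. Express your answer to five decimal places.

89.11111

Δx = (3 − (-3))/9 = 2/3.
Midpoints: -8/3, -2, -4/3, -2/3, 0, 2/3, 4/3, 2, 8/3.
f(-8/3) = 259/9, f(-2) = 17, f(-4/3) = 79/9, f(-2/3) = 37/9, f(0) = 3, f(2/3) = 49/9, f(4/3) = 103/9, f(2) = 21, f(8/3) = 307/9.
Sum = Δx · [f(-8/3) + f(-2) + f(-4/3) + ...].
Sum ≈ 89.11111.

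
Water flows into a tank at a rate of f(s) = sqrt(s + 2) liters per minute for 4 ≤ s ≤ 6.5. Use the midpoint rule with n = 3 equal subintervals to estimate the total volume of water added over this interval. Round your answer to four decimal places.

6.7240

Δs = (6.5 − 4)/3 = 5/6.
Midpoints: 53/12, 5.25, 73/12.
f(53/12) ≈ 2.5331, f(5.25) ≈ 2.6926, f(73/12) ≈ 2.8431.
Sum = Δs · [f(53/12) + f(5.25) + f(73/12)].
Sum ≈ 6.7240.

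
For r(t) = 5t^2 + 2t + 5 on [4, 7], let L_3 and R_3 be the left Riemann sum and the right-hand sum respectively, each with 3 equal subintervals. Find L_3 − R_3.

L_3 = 430.
R_3 = 601.
L_3 − R_3 = -171.

-171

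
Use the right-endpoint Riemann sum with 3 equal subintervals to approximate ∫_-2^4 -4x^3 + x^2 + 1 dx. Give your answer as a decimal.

Δx = (4 − (-2))/3 = 2.
Right endpoints: 0, 2, 4.
f(0) = 1, f(2) = -27, f(4) = -239.
Sum = Δx · [f(0) + f(2) + f(4)].
Sum = -530.

-530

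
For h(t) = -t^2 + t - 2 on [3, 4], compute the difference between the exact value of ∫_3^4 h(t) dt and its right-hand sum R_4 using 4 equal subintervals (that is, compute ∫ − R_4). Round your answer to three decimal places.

0.760

Exact integral: ∫_3^4 h(t) dt ≈ -10.83333.
R_4 = -11.59375.
Error ≈ -10.83333 − (-11.59375) ≈ 0.760.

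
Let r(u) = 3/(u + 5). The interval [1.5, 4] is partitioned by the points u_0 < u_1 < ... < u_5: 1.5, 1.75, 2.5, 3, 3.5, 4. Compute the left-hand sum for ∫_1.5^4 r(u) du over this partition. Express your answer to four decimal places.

Subinterval widths: 0.25, 0.75, 0.5, 0.5, 0.5.
Left endpoints: 1.5, 1.75, 2.5, 3, 3.5.
r(1.5) = 6/13, r(1.75) = 4/9, r(2.5) = 0.4, r(3) = 0.375, r(3.5) = 6/17.
Sum = Σ Δu_i · r(u_i).
Sum ≈ 1.0127.

1.0127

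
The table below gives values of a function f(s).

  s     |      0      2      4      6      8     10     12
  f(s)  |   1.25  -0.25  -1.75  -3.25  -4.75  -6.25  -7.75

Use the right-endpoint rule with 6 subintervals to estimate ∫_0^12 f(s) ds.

Δs = 2.
Sum = 2·[(-0.25) + (-1.75) + (-3.25) + (-4.75) + (-6.25) + (-7.75)] = -48.

-48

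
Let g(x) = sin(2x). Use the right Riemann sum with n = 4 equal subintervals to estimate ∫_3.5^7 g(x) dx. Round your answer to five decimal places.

0.37145

Δx = (7 − 3.5)/4 = 0.875.
Right endpoints: 4.375, 5.25, 6.125, 7.
g(4.375) ≈ 0.62472, g(5.25) ≈ -0.87970, g(6.125) ≈ -0.31112, g(7) ≈ 0.99061.
Sum = Δx · [g(4.375) + g(5.25) + g(6.125) + g(7)].
Sum ≈ 0.37145.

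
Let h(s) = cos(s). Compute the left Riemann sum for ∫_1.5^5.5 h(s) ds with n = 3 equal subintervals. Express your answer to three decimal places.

Δs = (5.5 − 1.5)/3 = 4/3.
Left endpoints: 1.5, 17/6, 25/6.
h(1.5) ≈ 0.071, h(17/6) ≈ -0.953, h(25/6) ≈ -0.519.
Sum = Δs · [h(1.5) + h(17/6) + h(25/6)].
Sum ≈ -1.868.

-1.868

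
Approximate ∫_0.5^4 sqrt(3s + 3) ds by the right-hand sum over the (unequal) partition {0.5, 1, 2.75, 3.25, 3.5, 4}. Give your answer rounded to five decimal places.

Subinterval widths: 0.5, 1.75, 0.5, 0.25, 0.5.
Right endpoints: 1, 2.75, 3.25, 3.5, 4.
f(1) ≈ 2.44949, f(2.75) ≈ 3.35410, f(3.25) ≈ 3.57071, f(3.5) ≈ 3.67423, f(4) ≈ 3.87298.
Sum = Σ Δs_i · f(s_i).
Sum ≈ 11.73483.

11.73483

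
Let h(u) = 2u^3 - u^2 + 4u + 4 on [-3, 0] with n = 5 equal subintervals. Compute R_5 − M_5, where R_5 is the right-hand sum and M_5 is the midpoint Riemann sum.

R_5 = -34.8.
M_5 = -54.6.
R_5 − M_5 = 19.8.

19.8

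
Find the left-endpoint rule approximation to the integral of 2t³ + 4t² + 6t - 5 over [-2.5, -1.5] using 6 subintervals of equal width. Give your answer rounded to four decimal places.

-18.9120

Δt = (-1.5 − (-2.5))/6 = 1/6.
Left endpoints: -2.5, -7/3, -13/6, -2, -11/6, -5/3.
f(-2.5) = -26.25, f(-7/3) = -611/27, f(-13/6) = -2113/108, f(-2) = -17, f(-11/6) = -1607/108, f(-5/3) = -355/27.
Sum = Δt · [f(-2.5) + f(-7/3) + f(-13/6) + ...].
Sum ≈ -18.9120.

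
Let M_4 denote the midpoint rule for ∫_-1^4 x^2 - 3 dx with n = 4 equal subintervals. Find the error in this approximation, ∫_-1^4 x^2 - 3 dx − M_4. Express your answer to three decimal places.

0.651

Exact integral: ∫_-1^4 f(x) dx ≈ 6.66667.
M_4 = 6.015625.
Error ≈ 6.66667 − 6.015625 ≈ 0.651.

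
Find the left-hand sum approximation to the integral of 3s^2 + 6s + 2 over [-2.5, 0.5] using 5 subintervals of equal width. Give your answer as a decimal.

Δs = (0.5 − (-2.5))/5 = 0.6.
Left endpoints: -2.5, -1.9, -1.3, -0.7, -0.1.
f(-2.5) = 5.75, f(-1.9) = 1.43, f(-1.3) = -0.73, f(-0.7) = -0.73, f(-0.1) = 1.43.
Sum = Δs · [f(-2.5) + f(-1.9) + f(-1.3) + f(-0.7) + f(-0.1)].
Sum = 4.29.

4.29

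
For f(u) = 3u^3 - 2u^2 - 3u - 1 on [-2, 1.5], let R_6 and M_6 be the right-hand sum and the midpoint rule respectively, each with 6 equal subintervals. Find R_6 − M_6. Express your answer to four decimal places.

R_6 ≈ -9.593605.
M_6 ≈ -16.239656.
R_6 − M_6 ≈ 6.6461.

6.6461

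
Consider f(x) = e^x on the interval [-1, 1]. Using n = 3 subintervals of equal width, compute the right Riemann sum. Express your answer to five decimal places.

3.22028

Δx = (1 − (-1))/3 = 2/3.
Right endpoints: -1/3, 1/3, 1.
f(-1/3) ≈ 0.71653, f(1/3) ≈ 1.39561, f(1) ≈ 2.71828.
Sum = Δx · [f(-1/3) + f(1/3) + f(1)].
Sum ≈ 3.22028.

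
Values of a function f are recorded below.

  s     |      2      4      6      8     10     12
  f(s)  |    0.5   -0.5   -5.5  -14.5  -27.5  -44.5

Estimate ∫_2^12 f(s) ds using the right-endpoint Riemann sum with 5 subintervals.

-185

Δs = 2.
Sum = 2·[(-0.5) + (-5.5) + (-14.5) + (-27.5) + (-44.5)] = -185.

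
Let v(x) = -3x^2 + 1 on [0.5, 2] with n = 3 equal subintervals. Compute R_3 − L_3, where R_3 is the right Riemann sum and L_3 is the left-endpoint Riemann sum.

R_3 = -9.375.
L_3 = -3.75.
R_3 − L_3 = -5.625.

-5.625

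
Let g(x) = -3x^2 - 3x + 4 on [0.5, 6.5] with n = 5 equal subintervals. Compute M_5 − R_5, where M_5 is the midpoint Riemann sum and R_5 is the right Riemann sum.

92.88

M_5 = -311.34.
R_5 = -404.22.
M_5 − R_5 = 92.88.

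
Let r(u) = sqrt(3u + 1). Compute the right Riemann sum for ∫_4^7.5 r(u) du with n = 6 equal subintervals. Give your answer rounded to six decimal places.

Δu = (7.5 − 4)/6 = 7/12.
Right endpoints: 55/12, 31/6, 5.75, 19/3, 83/12, 7.5.
r(55/12) ≈ 3.840573, r(31/6) ≈ 4.062019, r(5.75) ≈ 4.272002, r(19/3) ≈ 4.472136, r(83/12) ≈ 4.663690, r(7.5) ≈ 4.847680.
Sum = Δu · [r(55/12) + r(31/6) + r(5.75) + ...].
Sum ≈ 15.258891.

15.258891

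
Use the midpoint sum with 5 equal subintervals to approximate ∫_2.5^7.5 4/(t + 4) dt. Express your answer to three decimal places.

2.280

Δt = (7.5 − 2.5)/5 = 1.
Midpoints: 3, 4, 5, 6, 7.
f(3) = 4/7, f(4) = 0.5, f(5) = 4/9, f(6) = 0.4, f(7) = 4/11.
Sum = Δt · [f(3) + f(4) + f(5) + f(6) + f(7)].
Sum ≈ 2.280.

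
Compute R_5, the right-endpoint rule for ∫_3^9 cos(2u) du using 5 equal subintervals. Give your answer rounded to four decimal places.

Δu = (9 − 3)/5 = 1.2.
Right endpoints: 4.2, 5.4, 6.6, 7.8, 9.
f(4.2) ≈ -0.5193, f(5.4) ≈ -0.1943, f(6.6) ≈ 0.8059, f(7.8) ≈ -0.9942, f(9) ≈ 0.6603.
Sum = Δu · [f(4.2) + f(5.4) + f(6.6) + f(7.8) + f(9)].
Sum ≈ -0.2899.

-0.2899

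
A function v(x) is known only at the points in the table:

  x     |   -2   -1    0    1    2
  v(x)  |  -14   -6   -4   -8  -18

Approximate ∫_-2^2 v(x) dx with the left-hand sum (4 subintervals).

Δx = 1.
Sum = 1·[(-14) + (-6) + (-4) + (-8)] = -32.

-32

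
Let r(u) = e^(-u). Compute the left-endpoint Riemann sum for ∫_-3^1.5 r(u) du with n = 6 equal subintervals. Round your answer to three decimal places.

28.233

Δu = (1.5 − (-3))/6 = 0.75.
Left endpoints: -3, -2.25, -1.5, -0.75, 0, 0.75.
r(-3) ≈ 20.086, r(-2.25) ≈ 9.488, r(-1.5) ≈ 4.482, r(-0.75) ≈ 2.117, r(0) ≈ 1.000, r(0.75) ≈ 0.472.
Sum = Δu · [r(-3) + r(-2.25) + r(-1.5) + ...].
Sum ≈ 28.233.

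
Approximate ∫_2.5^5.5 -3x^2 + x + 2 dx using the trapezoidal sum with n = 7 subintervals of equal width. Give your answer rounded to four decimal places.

-133.0255

Δx = (5.5 − 2.5)/7 = 3/7.
f(2.5) = -14.25, f(41/14) = -4077/196, f(47/14) = -5577/196, f(53/14) = -7293/196, f(59/14) = -9225/196, f(65/14) = -11373/196, f(71/14) = -13737/196, f(5.5) = -83.25.
T_7 = (Δx/2)·[f(x_0) + 2f(x_1) + ... + 2f(x_{6}) + f(x_7)].
Sum ≈ -133.0255.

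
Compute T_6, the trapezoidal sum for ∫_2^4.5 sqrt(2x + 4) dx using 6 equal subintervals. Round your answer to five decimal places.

Δx = (4.5 − 2)/6 = 5/12.
f(2) ≈ 2.82843, f(29/12) ≈ 2.97209, f(17/6) ≈ 3.10913, f(3.25) ≈ 3.24037, f(11/3) ≈ 3.36650, f(49/12) ≈ 3.48807, f(4.5) ≈ 3.60555.
T_6 = (Δx/2)·[f(x_0) + 2f(x_1) + ... + 2f(x_{5}) + f(x_6)].
Sum ≈ 8.08048.

8.08048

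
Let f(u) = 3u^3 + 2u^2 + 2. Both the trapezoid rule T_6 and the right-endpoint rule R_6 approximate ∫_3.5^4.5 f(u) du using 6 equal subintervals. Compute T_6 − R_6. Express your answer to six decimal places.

T_6 ≈ 229.34259259.
R_6 ≈ 242.73842593.
T_6 − R_6 ≈ -13.395833.

-13.395833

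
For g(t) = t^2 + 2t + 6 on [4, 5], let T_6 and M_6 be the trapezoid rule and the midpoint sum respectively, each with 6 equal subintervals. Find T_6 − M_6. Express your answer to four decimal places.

T_6 ≈ 35.337963.
M_6 ≈ 35.331019.
T_6 − M_6 ≈ 0.0069.

0.0069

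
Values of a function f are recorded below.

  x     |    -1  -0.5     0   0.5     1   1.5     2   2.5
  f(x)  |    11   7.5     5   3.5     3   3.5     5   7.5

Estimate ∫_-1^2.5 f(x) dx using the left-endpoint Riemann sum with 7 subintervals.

Δx = 0.5.
Sum = 0.5·[11 + 7.5 + 5 + 3.5 + 3 + 3.5 + 5] = 19.25.

19.25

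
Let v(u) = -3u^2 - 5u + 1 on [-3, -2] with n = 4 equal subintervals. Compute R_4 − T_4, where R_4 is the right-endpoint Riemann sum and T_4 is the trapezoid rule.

R_4 = -4.28125.
T_4 = -5.53125.
R_4 − T_4 = 1.25.

1.25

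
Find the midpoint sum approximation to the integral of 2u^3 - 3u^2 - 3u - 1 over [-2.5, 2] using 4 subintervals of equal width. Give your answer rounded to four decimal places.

Δu = (2 − (-2.5))/4 = 1.125.
Midpoints: -1.9375, -0.8125, 0.3125, 1.4375.
f(-1.9375) = -42999/2048, f(-0.8125) = -3309/2048, f(0.3125) = -4443/2048, f(1.4375) = -11409/2048.
Sum = Δu · [f(-1.9375) + f(-0.8125) + f(0.3125) + f(1.4375)].
Sum ≈ -34.1455.

-34.1455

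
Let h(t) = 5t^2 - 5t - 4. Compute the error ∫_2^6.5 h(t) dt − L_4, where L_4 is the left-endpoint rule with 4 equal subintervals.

90.17578125

Exact integral: ∫_2^6.5 h(t) dt = 330.75.
L_4 = 240.57421875.
Error = 330.75 − 240.57421875 = 90.17578125.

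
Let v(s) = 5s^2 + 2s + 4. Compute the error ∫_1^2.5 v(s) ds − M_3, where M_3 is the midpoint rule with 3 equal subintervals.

Exact integral: ∫_1^2.5 v(s) ds = 35.625.
M_3 = 35.46875.
Error = 35.625 − 35.46875 = 0.15625.

0.15625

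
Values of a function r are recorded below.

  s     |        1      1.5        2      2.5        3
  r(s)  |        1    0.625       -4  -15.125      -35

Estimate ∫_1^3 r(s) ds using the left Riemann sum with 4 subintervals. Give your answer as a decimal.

Δs = 0.5.
Sum = 0.5·[1 + 0.625 + (-4) + (-15.125)] = -8.75.

-8.75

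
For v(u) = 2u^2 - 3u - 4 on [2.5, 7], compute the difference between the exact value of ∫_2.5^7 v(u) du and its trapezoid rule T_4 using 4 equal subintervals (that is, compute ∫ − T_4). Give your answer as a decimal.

Exact integral: ∫_2.5^7 v(u) du = 136.125.
T_4 = 138.0234375.
Error = 136.125 − 138.0234375 = -1.8984375.

-1.8984375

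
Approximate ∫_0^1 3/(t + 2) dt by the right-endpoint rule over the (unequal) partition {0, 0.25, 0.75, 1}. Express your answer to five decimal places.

Subinterval widths: 0.25, 0.5, 0.25.
Right endpoints: 0.25, 0.75, 1.
f(0.25) = 4/3, f(0.75) = 12/11, f(1) = 1.
Sum = Σ Δt_i · f(t_i).
Sum ≈ 1.12879.

1.12879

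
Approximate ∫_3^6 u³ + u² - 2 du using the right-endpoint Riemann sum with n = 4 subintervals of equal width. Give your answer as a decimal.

Δu = (6 − 3)/4 = 0.75.
Right endpoints: 3.75, 4.5, 5.25, 6.
f(3.75) = 64.796875, f(4.5) = 109.375, f(5.25) = 170.265625, f(6) = 250.
Sum = Δu · [f(3.75) + f(4.5) + f(5.25) + f(6)].
Sum = 445.828125.

445.828125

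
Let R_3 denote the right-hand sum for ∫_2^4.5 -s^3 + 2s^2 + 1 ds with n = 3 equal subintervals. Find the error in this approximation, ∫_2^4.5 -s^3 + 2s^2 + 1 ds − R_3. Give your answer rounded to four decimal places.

23.3362

Exact integral: ∫_2^4.5 f(s) ds ≈ -40.598958.
R_3 ≈ -63.935185.
Error ≈ -40.598958 − (-63.935185) ≈ 23.3362.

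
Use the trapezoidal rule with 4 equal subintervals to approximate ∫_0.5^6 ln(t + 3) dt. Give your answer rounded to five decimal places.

9.86305

Δt = (6 − 0.5)/4 = 1.375.
f(0.5) ≈ 1.25276, f(1.875) ≈ 1.58412, f(3.25) ≈ 1.83258, f(4.625) ≈ 2.03143, f(6) ≈ 2.19722.
T_4 = (Δt/2)·[f(t_0) + 2f(t_1) + 2f(t_2) + 2f(t_3) + f(t_4)].
Sum ≈ 9.86305.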